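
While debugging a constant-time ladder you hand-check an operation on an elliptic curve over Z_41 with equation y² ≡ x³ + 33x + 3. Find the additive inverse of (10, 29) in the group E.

-(10, 29) = (10, -29 mod 41) = (10, 12).

(10, 12)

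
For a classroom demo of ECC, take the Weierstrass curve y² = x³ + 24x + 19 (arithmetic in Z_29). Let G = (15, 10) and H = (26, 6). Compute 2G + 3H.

First 2G:
Repeated addition: build up to 2G.
2G: tangent at (15, 10): λ = (3·15² + 24)/(2·10) ≡ 3/20. 20⁻¹ ≡ 16 (mod 29), so λ ≡ 3·16 ≡ 19.
  x = λ² - 15 - 15 = 361 - 30 ≡ 12; y = λ·(15 - 12) - 10 ≡ 18. → (12, 18)
2G = (12, 18).
Next 3H:
Repeated addition: build up to 3H.
2H: tangent at (26, 6): λ = (3·26² + 24)/(2·6) ≡ 22/12. 12⁻¹ ≡ 17 (mod 29) since 12·17 = 204 ≡ 1, so λ ≡ 22·17 ≡ 26.
  x = λ² - 26 - 26 = 676 - 52 ≡ 15; y = λ·(26 - 15) - 6 ≡ 19. → (15, 19)
3H: (15, 19) + (26, 6). λ = (6 - 19)/(26 - 15) ≡ 16/11 mod 29. 11⁻¹ ≡ 8 (mod 29), so λ ≡ 12.
  x = λ² - 15 - 26 = 144 - 41 ≡ 16; y = λ·(15 - 16) - 19 ≡ 27. → (16, 27)
3H = (16, 27).
Finally 2G + 3H:
(12, 18) + (16, 27). λ = (27 - 18)/(16 - 12) ≡ 9/4 mod 29. 4⁻¹ ≡ 22 (mod 29) since 4·22 = 88 ≡ 1, so λ ≡ 24.
  x = λ² - 12 - 16 = 576 - 28 ≡ 26; y = λ·(12 - 26) - 18 ≡ 23. → (26, 23)

(26, 23)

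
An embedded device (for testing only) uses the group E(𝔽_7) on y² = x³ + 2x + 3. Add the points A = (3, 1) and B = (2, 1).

(2, 6)

(3, 1) + (2, 1). λ = (1 - 1)/(2 - 3) ≡ 0/6 mod 7. 6⁻¹ ≡ 6 (mod 7) since 6·6 = 36 ≡ 1, so λ ≡ 0.
  x = λ² - 3 - 2 = 0 - 5 ≡ 2; y = λ·(3 - 2) - 1 ≡ 6. → (2, 6)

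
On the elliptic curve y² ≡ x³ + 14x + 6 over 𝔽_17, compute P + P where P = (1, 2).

(15, 15)

tangent at (1, 2): λ = (3·1² + 14)/(2·2) ≡ 0/4. 4⁻¹ ≡ 13 (mod 17), so λ ≡ 0·13 ≡ 0.
  x = λ² - 1 - 1 = 0 - 2 ≡ 15; y = λ·(1 - 15) - 2 ≡ 15. → (15, 15)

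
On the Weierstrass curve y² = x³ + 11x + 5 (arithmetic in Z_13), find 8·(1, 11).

(6, 1)

Write Q = (1, 11).
Repeated addition: build up to 8Q.
2Q: tangent at (1, 11): λ = (3·1² + 11)/(2·11) ≡ 1/9. 9⁻¹ ≡ 3 (mod 13), so λ ≡ 1·3 ≡ 3.
  x = λ² - 1 - 1 = 9 - 2 ≡ 7; y = λ·(1 - 7) - 11 ≡ 10. → (7, 10)
3Q: (7, 10) + (1, 11). λ = (11 - 10)/(1 - 7) ≡ 1/7 mod 13. 7⁻¹ ≡ 2 (mod 13), so λ ≡ 2.
  x = λ² - 7 - 1 = 4 - 8 ≡ 9; y = λ·(7 - 9) - 10 ≡ 12. → (9, 12)
4Q: (9, 12) + (1, 11). λ = (11 - 12)/(1 - 9) ≡ 12/5 mod 13. 5⁻¹ ≡ 8 (mod 13), so λ ≡ 5.
  x = λ² - 9 - 1 = 25 - 10 ≡ 2; y = λ·(9 - 2) - 12 ≡ 10. → (2, 10)
5Q: (2, 10) + (1, 11). λ = (11 - 10)/(1 - 2) ≡ 1/12 mod 13. 12⁻¹ ≡ 12 (mod 13) since 12·12 = 144 ≡ 1, so λ ≡ 12.
  x = λ² - 2 - 1 = 144 - 3 ≡ 11; y = λ·(2 - 11) - 10 ≡ 12. → (11, 12)
6Q: (11, 12) + (1, 11). λ = (11 - 12)/(1 - 11) ≡ 12/3 mod 13. 3⁻¹ ≡ 9 (mod 13), so λ ≡ 4.
  x = λ² - 11 - 1 = 16 - 12 ≡ 4; y = λ·(11 - 4) - 12 ≡ 3. → (4, 3)
7Q: (4, 3) + (1, 11). λ = (11 - 3)/(1 - 4) ≡ 8/10 mod 13. 10⁻¹ ≡ 4 (mod 13) since 10·4 = 40 ≡ 1, so λ ≡ 6.
  x = λ² - 4 - 1 = 36 - 5 ≡ 5; y = λ·(4 - 5) - 3 ≡ 4. → (5, 4)
8Q: (5, 4) + (1, 11). λ = (11 - 4)/(1 - 5) ≡ 7/9 mod 13. 9⁻¹ ≡ 3 (mod 13), so λ ≡ 8.
  x = λ² - 5 - 1 = 64 - 6 ≡ 6; y = λ·(5 - 6) - 4 ≡ 1. → (6, 1)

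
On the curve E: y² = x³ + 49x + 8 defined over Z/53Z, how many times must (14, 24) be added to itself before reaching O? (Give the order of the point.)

2P: tangent at (14, 24): λ = (3·14² + 49)/(2·24) ≡ 1/48. 48⁻¹ ≡ 21 (mod 53), so λ ≡ 1·21 ≡ 21.
  x = λ² - 14 - 14 = 441 - 28 ≡ 42; y = λ·(14 - 42) - 24 ≡ 24. → (42, 24)
3P: (42, 24) + (14, 24). λ = (24 - 24)/(14 - 42) ≡ 0/25 mod 53. 25⁻¹ ≡ 17 (mod 53), so λ ≡ 0.
  x = λ² - 42 - 14 = 0 - 56 ≡ 50; y = λ·(42 - 50) - 24 ≡ 29. → (50, 29)
4P: (50, 29) + (14, 24). λ = (24 - 29)/(14 - 50) ≡ 48/17 mod 53. 17⁻¹ ≡ 25 (mod 53) since 17·25 = 425 ≡ 1, so λ ≡ 34.
  x = λ² - 50 - 14 = 1156 - 64 ≡ 32; y = λ·(50 - 32) - 29 ≡ 0. → (32, 0)
5P: (32, 0) + (14, 24). λ = (24 - 0)/(14 - 32) ≡ 24/35 mod 53. 35⁻¹ ≡ 50 (mod 53), so λ ≡ 34.
  x = λ² - 32 - 14 = 1156 - 46 ≡ 50; y = λ·(32 - 50) - 0 ≡ 24. → (50, 24)
6P: (50, 24) + (14, 24). λ = (24 - 24)/(14 - 50) ≡ 0/17 mod 53. 17⁻¹ ≡ 25 (mod 53), so λ ≡ 0.
  x = λ² - 50 - 14 = 0 - 64 ≡ 42; y = λ·(50 - 42) - 24 ≡ 29. → (42, 29)
7P: (42, 29) + (14, 24). λ = (24 - 29)/(14 - 42) ≡ 48/25 mod 53. 25⁻¹ ≡ 17 (mod 53), so λ ≡ 21.
  x = λ² - 42 - 14 = 441 - 56 ≡ 14; y = λ·(42 - 14) - 29 ≡ 29. → (14, 29)
8P: (14, 29) + (14, 24): same x and y₁ ≡ -y₂, so the sum is O.
8P = O, so the order is 8.

8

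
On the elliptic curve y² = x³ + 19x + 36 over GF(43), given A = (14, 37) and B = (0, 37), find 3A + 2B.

First 3A:
Repeated addition: build up to 3A.
2A: tangent at (14, 37): λ = (3·14² + 19)/(2·37) ≡ 5/31. 31⁻¹ ≡ 25 (mod 43), so λ ≡ 5·25 ≡ 39.
  x = λ² - 14 - 14 = 1521 - 28 ≡ 31; y = λ·(14 - 31) - 37 ≡ 31. → (31, 31)
3A: (31, 31) + (14, 37). λ = (37 - 31)/(14 - 31) ≡ 6/26 mod 43. 26⁻¹ ≡ 5 (mod 43), so λ ≡ 30.
  x = λ² - 31 - 14 = 900 - 45 ≡ 38; y = λ·(31 - 38) - 31 ≡ 17. → (38, 17)
3A = (38, 17).
Next 2B:
Repeated addition: build up to 2B.
2B: tangent at (0, 37): λ = (3·0² + 19)/(2·37) ≡ 19/31. 31⁻¹ ≡ 25 (mod 43), so λ ≡ 19·25 ≡ 2.
  x = λ² - 0 - 0 = 4 - 0 ≡ 4; y = λ·(0 - 4) - 37 ≡ 41. → (4, 41)
2B = (4, 41).
Finally 3A + 2B:
(38, 17) + (4, 41). λ = (41 - 17)/(4 - 38) ≡ 24/9 mod 43. 9⁻¹ ≡ 24 (mod 43), so λ ≡ 17.
  x = λ² - 38 - 4 = 289 - 42 ≡ 32; y = λ·(38 - 32) - 17 ≡ 42. → (32, 42)

(32, 42)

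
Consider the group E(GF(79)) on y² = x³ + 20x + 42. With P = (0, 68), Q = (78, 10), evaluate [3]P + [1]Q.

(64, 78)

First 3P:
Repeated addition: build up to 3P.
2P: tangent at (0, 68): λ = (3·0² + 20)/(2·68) ≡ 20/57. 57⁻¹ ≡ 61 (mod 79), so λ ≡ 20·61 ≡ 35.
  x = λ² - 0 - 0 = 1225 - 0 ≡ 40; y = λ·(0 - 40) - 68 ≡ 33. → (40, 33)
3P: (40, 33) + (0, 68). λ = (68 - 33)/(0 - 40) ≡ 35/39 mod 79. 39⁻¹ ≡ 77 (mod 79), so λ ≡ 9.
  x = λ² - 40 - 0 = 81 - 40 ≡ 41; y = λ·(40 - 41) - 33 ≡ 37. → (41, 37)
3P = (41, 37).
Finally 3P + Q:
(41, 37) + (78, 10). λ = (10 - 37)/(78 - 41) ≡ 52/37 mod 79. 37⁻¹ ≡ 47 (mod 79) since 37·47 = 1739 ≡ 1, so λ ≡ 74.
  x = λ² - 41 - 78 = 5476 - 119 ≡ 64; y = λ·(41 - 64) - 37 ≡ 78. → (64, 78)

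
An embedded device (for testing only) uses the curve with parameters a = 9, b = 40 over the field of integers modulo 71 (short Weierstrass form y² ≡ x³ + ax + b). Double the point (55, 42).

tangent at (55, 42): λ = (3·55² + 9)/(2·42) ≡ 67/13. 13⁻¹ ≡ 11 (mod 71), so λ ≡ 67·11 ≡ 27.
  x = λ² - 55 - 55 = 729 - 110 ≡ 51; y = λ·(55 - 51) - 42 ≡ 66. → (51, 66)

(51, 66)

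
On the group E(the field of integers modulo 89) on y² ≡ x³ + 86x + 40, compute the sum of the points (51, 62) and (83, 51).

(51, 62) + (83, 51). λ = (51 - 62)/(83 - 51) ≡ 78/32 mod 89. 32⁻¹ ≡ 64 (mod 89), so λ ≡ 8.
  x = λ² - 51 - 83 = 64 - 134 ≡ 19; y = λ·(51 - 19) - 62 ≡ 16. → (19, 16)

(19, 16)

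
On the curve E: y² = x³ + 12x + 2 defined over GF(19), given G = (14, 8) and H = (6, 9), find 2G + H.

First 2G:
Repeated addition: build up to 2G.
2G: tangent at (14, 8): λ = (3·14² + 12)/(2·8) ≡ 11/16. 16⁻¹ ≡ 6 (mod 19), so λ ≡ 11·6 ≡ 9.
  x = λ² - 14 - 14 = 81 - 28 ≡ 15; y = λ·(14 - 15) - 8 ≡ 2. → (15, 2)
2G = (15, 2).
Finally 2G + H:
(15, 2) + (6, 9). λ = (9 - 2)/(6 - 15) ≡ 7/10 mod 19. 10⁻¹ ≡ 2 (mod 19) since 10·2 = 20 ≡ 1, so λ ≡ 14.
  x = λ² - 15 - 6 = 196 - 21 ≡ 4; y = λ·(15 - 4) - 2 ≡ 0. → (4, 0)

(4, 0)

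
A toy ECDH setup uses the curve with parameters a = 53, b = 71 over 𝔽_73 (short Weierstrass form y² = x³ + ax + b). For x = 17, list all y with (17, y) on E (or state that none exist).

x³ + 53x + 71 = 5885 ≡ 45 (mod 73).
45 is a non-residue mod 73; no y exists.

none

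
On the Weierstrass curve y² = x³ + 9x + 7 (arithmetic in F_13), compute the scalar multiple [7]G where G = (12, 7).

(7, 6)

Double-and-add on 7 = (111)₂. Start with G = (12, 7) for the leading 1-bit.
double: tangent at (12, 7): λ = (3·12² + 9)/(2·7) ≡ 12/1. 1⁻¹ ≡ 1 (mod 13), so λ ≡ 12·1 ≡ 12.
  x = λ² - 12 - 12 = 144 - 24 ≡ 3; y = λ·(12 - 3) - 7 ≡ 10. → (3, 10)
add G: (3, 10) + (12, 7). λ = (7 - 10)/(12 - 3) ≡ 10/9 mod 13. 9⁻¹ ≡ 3 (mod 13), so λ ≡ 4.
  x = λ² - 3 - 12 = 16 - 15 ≡ 1; y = λ·(3 - 1) - 10 ≡ 11. → (1, 11)
double: tangent at (1, 11): λ = (3·1² + 9)/(2·11) ≡ 12/9. 9⁻¹ ≡ 3 (mod 13) since 9·3 = 27 ≡ 1, so λ ≡ 12·3 ≡ 10.
  x = λ² - 1 - 1 = 100 - 2 ≡ 7; y = λ·(1 - 7) - 11 ≡ 7. → (7, 7)
add G: (7, 7) + (12, 7). λ = (7 - 7)/(12 - 7) ≡ 0/5 mod 13. 5⁻¹ ≡ 8 (mod 13), so λ ≡ 0.
  x = λ² - 7 - 12 = 0 - 19 ≡ 7; y = λ·(7 - 7) - 7 ≡ 6. → (7, 6)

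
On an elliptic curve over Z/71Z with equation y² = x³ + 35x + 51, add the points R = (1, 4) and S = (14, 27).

(23, 39)

(1, 4) + (14, 27). λ = (27 - 4)/(14 - 1) ≡ 23/13 mod 71. 13⁻¹ ≡ 11 (mod 71) since 13·11 = 143 ≡ 1, so λ ≡ 40.
  x = λ² - 1 - 14 = 1600 - 15 ≡ 23; y = λ·(1 - 23) - 4 ≡ 39. → (23, 39)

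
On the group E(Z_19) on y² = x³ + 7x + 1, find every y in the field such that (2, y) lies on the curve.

2, 17

x³ + 7x + 1 = 23 ≡ 4 (mod 19).
Square roots of 4 mod 19: 2 and 17 (since 2² = 4 ≡ 4).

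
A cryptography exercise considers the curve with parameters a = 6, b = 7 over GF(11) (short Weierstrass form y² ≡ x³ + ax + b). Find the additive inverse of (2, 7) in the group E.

(2, 4)

-(2, 7) = (2, -7 mod 11) = (2, 4).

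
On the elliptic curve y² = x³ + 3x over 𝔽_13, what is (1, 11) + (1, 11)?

tangent at (1, 11): λ = (3·1² + 3)/(2·11) ≡ 6/9. 9⁻¹ ≡ 3 (mod 13), so λ ≡ 6·3 ≡ 5.
  x = λ² - 1 - 1 = 25 - 2 ≡ 10; y = λ·(1 - 10) - 11 ≡ 9. → (10, 9)

(10, 9)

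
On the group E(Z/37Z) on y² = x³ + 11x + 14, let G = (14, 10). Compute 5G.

Repeated addition: build up to 5G.
2G: tangent at (14, 10): λ = (3·14² + 11)/(2·10) ≡ 7/20. 20⁻¹ ≡ 13 (mod 37), so λ ≡ 7·13 ≡ 17.
  x = λ² - 14 - 14 = 289 - 28 ≡ 2; y = λ·(14 - 2) - 10 ≡ 9. → (2, 9)
3G: (2, 9) + (14, 10). λ = (10 - 9)/(14 - 2) ≡ 1/12 mod 37. 12⁻¹ ≡ 34 (mod 37), so λ ≡ 34.
  x = λ² - 2 - 14 = 1156 - 16 ≡ 30; y = λ·(2 - 30) - 9 ≡ 1. → (30, 1)
4G: (30, 1) + (14, 10). λ = (10 - 1)/(14 - 30) ≡ 9/21 mod 37. 21⁻¹ ≡ 30 (mod 37) since 21·30 = 630 ≡ 1, so λ ≡ 11.
  x = λ² - 30 - 14 = 121 - 44 ≡ 3; y = λ·(30 - 3) - 1 ≡ 0. → (3, 0)
5G: (3, 0) + (14, 10). λ = (10 - 0)/(14 - 3) ≡ 10/11 mod 37. 11⁻¹ ≡ 27 (mod 37), so λ ≡ 11.
  x = λ² - 3 - 14 = 121 - 17 ≡ 30; y = λ·(3 - 30) - 0 ≡ 36. → (30, 36)

(30, 36)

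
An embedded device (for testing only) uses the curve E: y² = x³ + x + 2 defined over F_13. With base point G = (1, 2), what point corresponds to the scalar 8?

Repeated addition: build up to 8G.
2G: tangent at (1, 2): λ = (3·1² + 1)/(2·2) ≡ 4/4. 4⁻¹ ≡ 10 (mod 13), so λ ≡ 4·10 ≡ 1.
  x = λ² - 1 - 1 = 1 - 2 ≡ 12; y = λ·(1 - 12) - 2 ≡ 0. → (12, 0)
3G: (12, 0) + (1, 2). λ = (2 - 0)/(1 - 12) ≡ 2/2 mod 13. 2⁻¹ ≡ 7 (mod 13) since 2·7 = 14 ≡ 1, so λ ≡ 1.
  x = λ² - 12 - 1 = 1 - 13 ≡ 1; y = λ·(12 - 1) - 0 ≡ 11. → (1, 11)
4G: (1, 11) + (1, 2): same x and y₁ ≡ -y₂, so the sum is 𝒪.
5G: 𝒪 + (1, 2) = (1, 2) (identity).
6G: tangent at (1, 2): λ = (3·1² + 1)/(2·2) ≡ 4/4. 4⁻¹ ≡ 10 (mod 13), so λ ≡ 4·10 ≡ 1.
  x = λ² - 1 - 1 = 1 - 2 ≡ 12; y = λ·(1 - 12) - 2 ≡ 0. → (12, 0)
7G: (12, 0) + (1, 2). λ = (2 - 0)/(1 - 12) ≡ 2/2 mod 13. 2⁻¹ ≡ 7 (mod 13) since 2·7 = 14 ≡ 1, so λ ≡ 1.
  x = λ² - 12 - 1 = 1 - 13 ≡ 1; y = λ·(12 - 1) - 0 ≡ 11. → (1, 11)
8G: (1, 11) + (1, 2): same x and y₁ ≡ -y₂, so the sum is 𝒪.

O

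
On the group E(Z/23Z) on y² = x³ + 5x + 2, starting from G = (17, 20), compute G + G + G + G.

(15, 5)

Repeated addition: build up to 4G.
2G: tangent at (17, 20): λ = (3·17² + 5)/(2·20) ≡ 21/17. 17⁻¹ ≡ 19 (mod 23), so λ ≡ 21·19 ≡ 8.
  x = λ² - 17 - 17 = 64 - 34 ≡ 7; y = λ·(17 - 7) - 20 ≡ 14. → (7, 14)
3G: (7, 14) + (17, 20). λ = (20 - 14)/(17 - 7) ≡ 6/10 mod 23. 10⁻¹ ≡ 7 (mod 23), so λ ≡ 19.
  x = λ² - 7 - 17 = 361 - 24 ≡ 15; y = λ·(7 - 15) - 14 ≡ 18. → (15, 18)
4G: (15, 18) + (17, 20). λ = (20 - 18)/(17 - 15) ≡ 2/2 mod 23. 2⁻¹ ≡ 12 (mod 23), so λ ≡ 1.
  x = λ² - 15 - 17 = 1 - 32 ≡ 15; y = λ·(15 - 15) - 18 ≡ 5. → (15, 5)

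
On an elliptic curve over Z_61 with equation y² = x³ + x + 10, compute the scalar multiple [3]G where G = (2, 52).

Repeated addition: build up to 3G.
2G: tangent at (2, 52): λ = (3·2² + 1)/(2·52) ≡ 13/43. 43⁻¹ ≡ 44 (mod 61), so λ ≡ 13·44 ≡ 23.
  x = λ² - 2 - 2 = 529 - 4 ≡ 37; y = λ·(2 - 37) - 52 ≡ 58. → (37, 58)
3G: (37, 58) + (2, 52). λ = (52 - 58)/(2 - 37) ≡ 55/26 mod 61. 26⁻¹ ≡ 54 (mod 61), so λ ≡ 42.
  x = λ² - 37 - 2 = 1764 - 39 ≡ 17; y = λ·(37 - 17) - 58 ≡ 50. → (17, 50)

(17, 50)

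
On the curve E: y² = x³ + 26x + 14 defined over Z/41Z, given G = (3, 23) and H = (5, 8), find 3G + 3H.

First 3G:
Repeated addition: build up to 3G.
2G: tangent at (3, 23): λ = (3·3² + 26)/(2·23) ≡ 12/5. 5⁻¹ ≡ 33 (mod 41), so λ ≡ 12·33 ≡ 27.
  x = λ² - 3 - 3 = 729 - 6 ≡ 26; y = λ·(3 - 26) - 23 ≡ 12. → (26, 12)
3G: (26, 12) + (3, 23). λ = (23 - 12)/(3 - 26) ≡ 11/18 mod 41. 18⁻¹ ≡ 16 (mod 41) since 18·16 = 288 ≡ 1, so λ ≡ 12.
  x = λ² - 26 - 3 = 144 - 29 ≡ 33; y = λ·(26 - 33) - 12 ≡ 27. → (33, 27)
3G = (33, 27).
Next 3H:
Repeated addition: build up to 3H.
2H: tangent at (5, 8): λ = (3·5² + 26)/(2·8) ≡ 19/16. 16⁻¹ ≡ 18 (mod 41), so λ ≡ 19·18 ≡ 14.
  x = λ² - 5 - 5 = 196 - 10 ≡ 22; y = λ·(5 - 22) - 8 ≡ 0. → (22, 0)
3H: (22, 0) + (5, 8). λ = (8 - 0)/(5 - 22) ≡ 8/24 mod 41. 24⁻¹ ≡ 12 (mod 41), so λ ≡ 14.
  x = λ² - 22 - 5 = 196 - 27 ≡ 5; y = λ·(22 - 5) - 0 ≡ 33. → (5, 33)
3H = (5, 33).
Finally 3G + 3H:
(33, 27) + (5, 33). λ = (33 - 27)/(5 - 33) ≡ 6/13 mod 41. 13⁻¹ ≡ 19 (mod 41) since 13·19 = 247 ≡ 1, so λ ≡ 32.
  x = λ² - 33 - 5 = 1024 - 38 ≡ 2; y = λ·(33 - 2) - 27 ≡ 22. → (2, 22)

(2, 22)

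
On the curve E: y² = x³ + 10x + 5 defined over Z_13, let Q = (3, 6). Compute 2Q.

tangent at (3, 6): λ = (3·3² + 10)/(2·6) ≡ 11/12. 12⁻¹ ≡ 12 (mod 13) since 12·12 = 144 ≡ 1, so λ ≡ 11·12 ≡ 2.
  x = λ² - 3 - 3 = 4 - 6 ≡ 11; y = λ·(3 - 11) - 6 ≡ 4. → (11, 4)

(11, 4)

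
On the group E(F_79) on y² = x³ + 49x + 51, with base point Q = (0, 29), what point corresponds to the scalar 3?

(49, 10)

Repeated addition: build up to 3Q.
2Q: tangent at (0, 29): λ = (3·0² + 49)/(2·29) ≡ 49/58. 58⁻¹ ≡ 15 (mod 79), so λ ≡ 49·15 ≡ 24.
  x = λ² - 0 - 0 = 576 - 0 ≡ 23; y = λ·(0 - 23) - 29 ≡ 51. → (23, 51)
3Q: (23, 51) + (0, 29). λ = (29 - 51)/(0 - 23) ≡ 57/56 mod 79. 56⁻¹ ≡ 24 (mod 79), so λ ≡ 25.
  x = λ² - 23 - 0 = 625 - 23 ≡ 49; y = λ·(23 - 49) - 51 ≡ 10. → (49, 10)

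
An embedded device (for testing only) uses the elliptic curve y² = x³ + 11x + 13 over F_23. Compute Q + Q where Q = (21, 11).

tangent at (21, 11): λ = (3·21² + 11)/(2·11) ≡ 0/22. 22⁻¹ ≡ 22 (mod 23), so λ ≡ 0·22 ≡ 0.
  x = λ² - 21 - 21 = 0 - 42 ≡ 4; y = λ·(21 - 4) - 11 ≡ 12. → (4, 12)

(4, 12)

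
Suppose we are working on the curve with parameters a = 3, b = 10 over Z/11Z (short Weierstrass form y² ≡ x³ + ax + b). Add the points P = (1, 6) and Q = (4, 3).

(7, 0)

(1, 6) + (4, 3). λ = (3 - 6)/(4 - 1) ≡ 8/3 mod 11. 3⁻¹ ≡ 4 (mod 11), so λ ≡ 10.
  x = λ² - 1 - 4 = 100 - 5 ≡ 7; y = λ·(1 - 7) - 6 ≡ 0. → (7, 0)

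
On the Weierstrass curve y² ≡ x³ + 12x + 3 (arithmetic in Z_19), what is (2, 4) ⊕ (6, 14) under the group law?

(3, 3)

(2, 4) + (6, 14). λ = (14 - 4)/(6 - 2) ≡ 10/4 mod 19. 4⁻¹ ≡ 5 (mod 19) since 4·5 = 20 ≡ 1, so λ ≡ 12.
  x = λ² - 2 - 6 = 144 - 8 ≡ 3; y = λ·(2 - 3) - 4 ≡ 3. → (3, 3)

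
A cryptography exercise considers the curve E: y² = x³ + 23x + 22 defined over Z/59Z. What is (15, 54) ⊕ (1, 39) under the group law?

(15, 54) + (1, 39). λ = (39 - 54)/(1 - 15) ≡ 44/45 mod 59. 45⁻¹ ≡ 21 (mod 59), so λ ≡ 39.
  x = λ² - 15 - 1 = 1521 - 16 ≡ 30; y = λ·(15 - 30) - 54 ≡ 10. → (30, 10)

(30, 10)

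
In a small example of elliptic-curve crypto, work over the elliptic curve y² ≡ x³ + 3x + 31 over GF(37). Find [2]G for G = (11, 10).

tangent at (11, 10): λ = (3·11² + 3)/(2·10) ≡ 33/20. 20⁻¹ ≡ 13 (mod 37), so λ ≡ 33·13 ≡ 22.
  x = λ² - 11 - 11 = 484 - 22 ≡ 18; y = λ·(11 - 18) - 10 ≡ 21. → (18, 21)

(18, 21)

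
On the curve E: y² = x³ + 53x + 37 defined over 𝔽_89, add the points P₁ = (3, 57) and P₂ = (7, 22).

(3, 57) + (7, 22). λ = (22 - 57)/(7 - 3) ≡ 54/4 mod 89. 4⁻¹ ≡ 67 (mod 89) since 4·67 = 268 ≡ 1, so λ ≡ 58.
  x = λ² - 3 - 7 = 3364 - 10 ≡ 61; y = λ·(3 - 61) - 57 ≡ 50. → (61, 50)

(61, 50)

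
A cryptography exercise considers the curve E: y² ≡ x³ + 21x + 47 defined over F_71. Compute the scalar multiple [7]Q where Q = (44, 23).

Repeated addition: build up to 7Q.
2Q: tangent at (44, 23): λ = (3·44² + 21)/(2·23) ≡ 7/46. 46⁻¹ ≡ 17 (mod 71), so λ ≡ 7·17 ≡ 48.
  x = λ² - 44 - 44 = 2304 - 88 ≡ 15; y = λ·(44 - 15) - 23 ≡ 20. → (15, 20)
3Q: (15, 20) + (44, 23). λ = (23 - 20)/(44 - 15) ≡ 3/29 mod 71. 29⁻¹ ≡ 49 (mod 71), so λ ≡ 5.
  x = λ² - 15 - 44 = 25 - 59 ≡ 37; y = λ·(15 - 37) - 20 ≡ 12. → (37, 12)
4Q: (37, 12) + (44, 23). λ = (23 - 12)/(44 - 37) ≡ 11/7 mod 71. 7⁻¹ ≡ 61 (mod 71), so λ ≡ 32.
  x = λ² - 37 - 44 = 1024 - 81 ≡ 20; y = λ·(37 - 20) - 12 ≡ 35. → (20, 35)
5Q: (20, 35) + (44, 23). λ = (23 - 35)/(44 - 20) ≡ 59/24 mod 71. 24⁻¹ ≡ 3 (mod 71) since 24·3 = 72 ≡ 1, so λ ≡ 35.
  x = λ² - 20 - 44 = 1225 - 64 ≡ 25; y = λ·(20 - 25) - 35 ≡ 3. → (25, 3)
6Q: (25, 3) + (44, 23). λ = (23 - 3)/(44 - 25) ≡ 20/19 mod 71. 19⁻¹ ≡ 15 (mod 71) since 19·15 = 285 ≡ 1, so λ ≡ 16.
  x = λ² - 25 - 44 = 256 - 69 ≡ 45; y = λ·(25 - 45) - 3 ≡ 32. → (45, 32)
7Q: (45, 32) + (44, 23). λ = (23 - 32)/(44 - 45) ≡ 62/70 mod 71. 70⁻¹ ≡ 70 (mod 71) since 70·70 = 4900 ≡ 1, so λ ≡ 9.
  x = λ² - 45 - 44 = 81 - 89 ≡ 63; y = λ·(45 - 63) - 32 ≡ 19. → (63, 19)

(63, 19)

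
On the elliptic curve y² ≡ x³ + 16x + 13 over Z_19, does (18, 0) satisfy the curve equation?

y² = 0² ≡ 0; x³ + 16x + 13 = 6133 ≡ 15 (mod 19). 0 ≠ 15.

no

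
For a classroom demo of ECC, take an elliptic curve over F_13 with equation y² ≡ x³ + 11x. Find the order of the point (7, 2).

6

2P: tangent at (7, 2): λ = (3·7² + 11)/(2·2) ≡ 2/4. 4⁻¹ ≡ 10 (mod 13) since 4·10 = 40 ≡ 1, so λ ≡ 2·10 ≡ 7.
  x = λ² - 7 - 7 = 49 - 14 ≡ 9; y = λ·(7 - 9) - 2 ≡ 10. → (9, 10)
3P: (9, 10) + (7, 2). λ = (2 - 10)/(7 - 9) ≡ 5/11 mod 13. 11⁻¹ ≡ 6 (mod 13), so λ ≡ 4.
  x = λ² - 9 - 7 = 16 - 16 ≡ 0; y = λ·(9 - 0) - 10 ≡ 0. → (0, 0)
4P: (0, 0) + (7, 2). λ = (2 - 0)/(7 - 0) ≡ 2/7 mod 13. 7⁻¹ ≡ 2 (mod 13) since 7·2 = 14 ≡ 1, so λ ≡ 4.
  x = λ² - 0 - 7 = 16 - 7 ≡ 9; y = λ·(0 - 9) - 0 ≡ 3. → (9, 3)
5P: (9, 3) + (7, 2). λ = (2 - 3)/(7 - 9) ≡ 12/11 mod 13. 11⁻¹ ≡ 6 (mod 13) since 11·6 = 66 ≡ 1, so λ ≡ 7.
  x = λ² - 9 - 7 = 49 - 16 ≡ 7; y = λ·(9 - 7) - 3 ≡ 11. → (7, 11)
6P: (7, 11) + (7, 2): same x and y₁ ≡ -y₂, so the sum is the point at infinity.
6P = the point at infinity, so the order is 6.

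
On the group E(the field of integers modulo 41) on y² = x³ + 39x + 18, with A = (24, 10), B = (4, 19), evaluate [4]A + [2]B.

(30, 12)

First 4A:
Double-and-add on 4 = (100)₂. Start with A = (24, 10) for the leading 1-bit.
double: tangent at (24, 10): λ = (3·24² + 39)/(2·10) ≡ 4/20. 20⁻¹ ≡ 39 (mod 41) since 20·39 = 780 ≡ 1, so λ ≡ 4·39 ≡ 33.
  x = λ² - 24 - 24 = 1089 - 48 ≡ 16; y = λ·(24 - 16) - 10 ≡ 8. → (16, 8)
double: tangent at (16, 8): λ = (3·16² + 39)/(2·8) ≡ 28/16. 16⁻¹ ≡ 18 (mod 41), so λ ≡ 28·18 ≡ 12.
  x = λ² - 16 - 16 = 144 - 32 ≡ 30; y = λ·(16 - 30) - 8 ≡ 29. → (30, 29)
4A = (30, 29).
Next 2B:
Repeated addition: build up to 2B.
2B: tangent at (4, 19): λ = (3·4² + 39)/(2·19) ≡ 5/38. 38⁻¹ ≡ 27 (mod 41), so λ ≡ 5·27 ≡ 12.
  x = λ² - 4 - 4 = 144 - 8 ≡ 13; y = λ·(4 - 13) - 19 ≡ 37. → (13, 37)
2B = (13, 37).
Finally 4A + 2B:
(30, 29) + (13, 37). λ = (37 - 29)/(13 - 30) ≡ 8/24 mod 41. 24⁻¹ ≡ 12 (mod 41), so λ ≡ 14.
  x = λ² - 30 - 13 = 196 - 43 ≡ 30; y = λ·(30 - 30) - 29 ≡ 12. → (30, 12)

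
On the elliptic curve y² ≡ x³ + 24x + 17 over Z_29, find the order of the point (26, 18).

7

2P: tangent at (26, 18): λ = (3·26² + 24)/(2·18) ≡ 22/7. 7⁻¹ ≡ 25 (mod 29), so λ ≡ 22·25 ≡ 28.
  x = λ² - 26 - 26 = 784 - 52 ≡ 7; y = λ·(26 - 7) - 18 ≡ 21. → (7, 21)
3P: (7, 21) + (26, 18). λ = (18 - 21)/(26 - 7) ≡ 26/19 mod 29. 19⁻¹ ≡ 26 (mod 29), so λ ≡ 9.
  x = λ² - 7 - 26 = 81 - 33 ≡ 19; y = λ·(7 - 19) - 21 ≡ 16. → (19, 16)
4P: (19, 16) + (26, 18). λ = (18 - 16)/(26 - 19) ≡ 2/7 mod 29. 7⁻¹ ≡ 25 (mod 29) since 7·25 = 175 ≡ 1, so λ ≡ 21.
  x = λ² - 19 - 26 = 441 - 45 ≡ 19; y = λ·(19 - 19) - 16 ≡ 13. → (19, 13)
5P: (19, 13) + (26, 18). λ = (18 - 13)/(26 - 19) ≡ 5/7 mod 29. 7⁻¹ ≡ 25 (mod 29), so λ ≡ 9.
  x = λ² - 19 - 26 = 81 - 45 ≡ 7; y = λ·(19 - 7) - 13 ≡ 8. → (7, 8)
6P: (7, 8) + (26, 18). λ = (18 - 8)/(26 - 7) ≡ 10/19 mod 29. 19⁻¹ ≡ 26 (mod 29) since 19·26 = 494 ≡ 1, so λ ≡ 28.
  x = λ² - 7 - 26 = 784 - 33 ≡ 26; y = λ·(7 - 26) - 8 ≡ 11. → (26, 11)
7P: (26, 11) + (26, 18): same x and y₁ ≡ -y₂, so the sum is the point at infinity.
7P = the point at infinity, so the order is 7.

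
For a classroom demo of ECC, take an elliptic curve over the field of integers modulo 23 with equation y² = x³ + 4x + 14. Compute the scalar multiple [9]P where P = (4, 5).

(22, 3)

Repeated addition: build up to 9P.
2P: tangent at (4, 5): λ = (3·4² + 4)/(2·5) ≡ 6/10. 10⁻¹ ≡ 7 (mod 23) since 10·7 = 70 ≡ 1, so λ ≡ 6·7 ≡ 19.
  x = λ² - 4 - 4 = 361 - 8 ≡ 8; y = λ·(4 - 8) - 5 ≡ 11. → (8, 11)
3P: (8, 11) + (4, 5). λ = (5 - 11)/(4 - 8) ≡ 17/19 mod 23. 19⁻¹ ≡ 17 (mod 23) since 19·17 = 323 ≡ 1, so λ ≡ 13.
  x = λ² - 8 - 4 = 169 - 12 ≡ 19; y = λ·(8 - 19) - 11 ≡ 7. → (19, 7)
4P: (19, 7) + (4, 5). λ = (5 - 7)/(4 - 19) ≡ 21/8 mod 23. 8⁻¹ ≡ 3 (mod 23) since 8·3 = 24 ≡ 1, so λ ≡ 17.
  x = λ² - 19 - 4 = 289 - 23 ≡ 13; y = λ·(19 - 13) - 7 ≡ 3. → (13, 3)
5P: (13, 3) + (4, 5). λ = (5 - 3)/(4 - 13) ≡ 2/14 mod 23. 14⁻¹ ≡ 5 (mod 23), so λ ≡ 10.
  x = λ² - 13 - 4 = 100 - 17 ≡ 14; y = λ·(13 - 14) - 3 ≡ 10. → (14, 10)
6P: (14, 10) + (4, 5). λ = (5 - 10)/(4 - 14) ≡ 18/13 mod 23. 13⁻¹ ≡ 16 (mod 23) since 13·16 = 208 ≡ 1, so λ ≡ 12.
  x = λ² - 14 - 4 = 144 - 18 ≡ 11; y = λ·(14 - 11) - 10 ≡ 3. → (11, 3)
7P: (11, 3) + (4, 5). λ = (5 - 3)/(4 - 11) ≡ 2/16 mod 23. 16⁻¹ ≡ 13 (mod 23), so λ ≡ 3.
  x = λ² - 11 - 4 = 9 - 15 ≡ 17; y = λ·(11 - 17) - 3 ≡ 2. → (17, 2)
8P: (17, 2) + (4, 5). λ = (5 - 2)/(4 - 17) ≡ 3/10 mod 23. 10⁻¹ ≡ 7 (mod 23) since 10·7 = 70 ≡ 1, so λ ≡ 21.
  x = λ² - 17 - 4 = 441 - 21 ≡ 6; y = λ·(17 - 6) - 2 ≡ 22. → (6, 22)
9P: (6, 22) + (4, 5). λ = (5 - 22)/(4 - 6) ≡ 6/21 mod 23. 21⁻¹ ≡ 11 (mod 23) since 21·11 = 231 ≡ 1, so λ ≡ 20.
  x = λ² - 6 - 4 = 400 - 10 ≡ 22; y = λ·(6 - 22) - 22 ≡ 3. → (22, 3)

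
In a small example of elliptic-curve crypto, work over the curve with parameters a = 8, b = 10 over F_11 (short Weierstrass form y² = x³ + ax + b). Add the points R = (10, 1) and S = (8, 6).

(10, 1) + (8, 6). λ = (6 - 1)/(8 - 10) ≡ 5/9 mod 11. 9⁻¹ ≡ 5 (mod 11) since 9·5 = 45 ≡ 1, so λ ≡ 3.
  x = λ² - 10 - 8 = 9 - 18 ≡ 2; y = λ·(10 - 2) - 1 ≡ 1. → (2, 1)

(2, 1)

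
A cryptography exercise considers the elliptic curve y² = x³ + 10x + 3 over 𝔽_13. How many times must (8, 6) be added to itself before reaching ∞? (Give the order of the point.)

2P: tangent at (8, 6): λ = (3·8² + 10)/(2·6) ≡ 7/12. 12⁻¹ ≡ 12 (mod 13), so λ ≡ 7·12 ≡ 6.
  x = λ² - 8 - 8 = 36 - 16 ≡ 7; y = λ·(8 - 7) - 6 ≡ 0. → (7, 0)
3P: (7, 0) + (8, 6). λ = (6 - 0)/(8 - 7) ≡ 6/1 mod 13. 1⁻¹ ≡ 1 (mod 13), so λ ≡ 6.
  x = λ² - 7 - 8 = 36 - 15 ≡ 8; y = λ·(7 - 8) - 0 ≡ 7. → (8, 7)
4P: (8, 7) + (8, 6): same x and y₁ ≡ -y₂, so the sum is ∞.
4P = ∞, so the order is 4.

4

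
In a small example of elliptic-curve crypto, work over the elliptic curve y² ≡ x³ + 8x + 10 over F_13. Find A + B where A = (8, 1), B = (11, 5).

(3, 10)

(8, 1) + (11, 5). λ = (5 - 1)/(11 - 8) ≡ 4/3 mod 13. 3⁻¹ ≡ 9 (mod 13), so λ ≡ 10.
  x = λ² - 8 - 11 = 100 - 19 ≡ 3; y = λ·(8 - 3) - 1 ≡ 10. → (3, 10)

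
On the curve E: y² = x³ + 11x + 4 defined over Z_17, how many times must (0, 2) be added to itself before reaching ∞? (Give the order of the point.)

2P: tangent at (0, 2): λ = (3·0² + 11)/(2·2) ≡ 11/4. 4⁻¹ ≡ 13 (mod 17), so λ ≡ 11·13 ≡ 7.
  x = λ² - 0 - 0 = 49 - 0 ≡ 15; y = λ·(0 - 15) - 2 ≡ 12. → (15, 12)
3P: (15, 12) + (0, 2). λ = (2 - 12)/(0 - 15) ≡ 7/2 mod 17. 2⁻¹ ≡ 9 (mod 17), so λ ≡ 12.
  x = λ² - 15 - 0 = 144 - 15 ≡ 10; y = λ·(15 - 10) - 12 ≡ 14. → (10, 14)
4P: (10, 14) + (0, 2). λ = (2 - 14)/(0 - 10) ≡ 5/7 mod 17. 7⁻¹ ≡ 5 (mod 17), so λ ≡ 8.
  x = λ² - 10 - 0 = 64 - 10 ≡ 3; y = λ·(10 - 3) - 14 ≡ 8. → (3, 8)
5P: (3, 8) + (0, 2). λ = (2 - 8)/(0 - 3) ≡ 11/14 mod 17. 14⁻¹ ≡ 11 (mod 17) since 14·11 = 154 ≡ 1, so λ ≡ 2.
  x = λ² - 3 - 0 = 4 - 3 ≡ 1; y = λ·(3 - 1) - 8 ≡ 13. → (1, 13)
6P: (1, 13) + (0, 2). λ = (2 - 13)/(0 - 1) ≡ 6/16 mod 17. 16⁻¹ ≡ 16 (mod 17), so λ ≡ 11.
  x = λ² - 1 - 0 = 121 - 1 ≡ 1; y = λ·(1 - 1) - 13 ≡ 4. → (1, 4)
7P: (1, 4) + (0, 2). λ = (2 - 4)/(0 - 1) ≡ 15/16 mod 17. 16⁻¹ ≡ 16 (mod 17) since 16·16 = 256 ≡ 1, so λ ≡ 2.
  x = λ² - 1 - 0 = 4 - 1 ≡ 3; y = λ·(1 - 3) - 4 ≡ 9. → (3, 9)
8P: (3, 9) + (0, 2). λ = (2 - 9)/(0 - 3) ≡ 10/14 mod 17. 14⁻¹ ≡ 11 (mod 17) since 14·11 = 154 ≡ 1, so λ ≡ 8.
  x = λ² - 3 - 0 = 64 - 3 ≡ 10; y = λ·(3 - 10) - 9 ≡ 3. → (10, 3)
9P: (10, 3) + (0, 2). λ = (2 - 3)/(0 - 10) ≡ 16/7 mod 17. 7⁻¹ ≡ 5 (mod 17), so λ ≡ 12.
  x = λ² - 10 - 0 = 144 - 10 ≡ 15; y = λ·(10 - 15) - 3 ≡ 5. → (15, 5)
10P: (15, 5) + (0, 2). λ = (2 - 5)/(0 - 15) ≡ 14/2 mod 17. 2⁻¹ ≡ 9 (mod 17) since 2·9 = 18 ≡ 1, so λ ≡ 7.
  x = λ² - 15 - 0 = 49 - 15 ≡ 0; y = λ·(15 - 0) - 5 ≡ 15. → (0, 15)
11P: (0, 15) + (0, 2): same x and y₁ ≡ -y₂, so the sum is ∞.
11P = ∞, so the order is 11.

11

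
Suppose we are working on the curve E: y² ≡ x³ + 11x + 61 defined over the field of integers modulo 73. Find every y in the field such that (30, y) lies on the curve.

4, 69

x³ + 11x + 61 = 27391 ≡ 16 (mod 73).
Square roots of 16 mod 73: 4 and 69 (since 4² = 16 ≡ 16).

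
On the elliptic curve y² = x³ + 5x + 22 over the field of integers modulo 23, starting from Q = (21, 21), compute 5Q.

(7, 20)

Double-and-add on 5 = (101)₂. Start with Q = (21, 21) for the leading 1-bit.
double: tangent at (21, 21): λ = (3·21² + 5)/(2·21) ≡ 17/19. 19⁻¹ ≡ 17 (mod 23), so λ ≡ 17·17 ≡ 13.
  x = λ² - 21 - 21 = 169 - 42 ≡ 12; y = λ·(21 - 12) - 21 ≡ 4. → (12, 4)
double: tangent at (12, 4): λ = (3·12² + 5)/(2·4) ≡ 0/8. 8⁻¹ ≡ 3 (mod 23), so λ ≡ 0·3 ≡ 0.
  x = λ² - 12 - 12 = 0 - 24 ≡ 22; y = λ·(12 - 22) - 4 ≡ 19. → (22, 19)
add Q: (22, 19) + (21, 21). λ = (21 - 19)/(21 - 22) ≡ 2/22 mod 23. 22⁻¹ ≡ 22 (mod 23), so λ ≡ 21.
  x = λ² - 22 - 21 = 441 - 43 ≡ 7; y = λ·(22 - 7) - 19 ≡ 20. → (7, 20)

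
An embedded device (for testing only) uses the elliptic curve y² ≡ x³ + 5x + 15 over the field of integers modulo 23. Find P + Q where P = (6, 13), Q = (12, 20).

(6, 13) + (12, 20). λ = (20 - 13)/(12 - 6) ≡ 7/6 mod 23. 6⁻¹ ≡ 4 (mod 23) since 6·4 = 24 ≡ 1, so λ ≡ 5.
  x = λ² - 6 - 12 = 25 - 18 ≡ 7; y = λ·(6 - 7) - 13 ≡ 5. → (7, 5)

(7, 5)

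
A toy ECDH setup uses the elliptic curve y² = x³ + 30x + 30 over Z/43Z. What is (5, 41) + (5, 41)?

(26, 5)

tangent at (5, 41): λ = (3·5² + 30)/(2·41) ≡ 19/39. 39⁻¹ ≡ 32 (mod 43), so λ ≡ 19·32 ≡ 6.
  x = λ² - 5 - 5 = 36 - 10 ≡ 26; y = λ·(5 - 26) - 41 ≡ 5. → (26, 5)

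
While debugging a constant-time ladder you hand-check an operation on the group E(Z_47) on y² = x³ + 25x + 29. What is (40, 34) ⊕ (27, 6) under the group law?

(8, 6)

(40, 34) + (27, 6). λ = (6 - 34)/(27 - 40) ≡ 19/34 mod 47. 34⁻¹ ≡ 18 (mod 47) since 34·18 = 612 ≡ 1, so λ ≡ 13.
  x = λ² - 40 - 27 = 169 - 67 ≡ 8; y = λ·(40 - 8) - 34 ≡ 6. → (8, 6)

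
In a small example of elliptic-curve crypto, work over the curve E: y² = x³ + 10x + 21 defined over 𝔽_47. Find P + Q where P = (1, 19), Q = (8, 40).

(0, 31)

(1, 19) + (8, 40). λ = (40 - 19)/(8 - 1) ≡ 21/7 mod 47. 7⁻¹ ≡ 27 (mod 47), so λ ≡ 3.
  x = λ² - 1 - 8 = 9 - 9 ≡ 0; y = λ·(1 - 0) - 19 ≡ 31. → (0, 31)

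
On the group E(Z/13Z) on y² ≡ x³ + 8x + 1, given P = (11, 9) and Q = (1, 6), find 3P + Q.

First 3P:
Repeated addition: build up to 3P.
2P: tangent at (11, 9): λ = (3·11² + 8)/(2·9) ≡ 7/5. 5⁻¹ ≡ 8 (mod 13) since 5·8 = 40 ≡ 1, so λ ≡ 7·8 ≡ 4.
  x = λ² - 11 - 11 = 16 - 22 ≡ 7; y = λ·(11 - 7) - 9 ≡ 7. → (7, 7)
3P: (7, 7) + (11, 9). λ = (9 - 7)/(11 - 7) ≡ 2/4 mod 13. 4⁻¹ ≡ 10 (mod 13), so λ ≡ 7.
  x = λ² - 7 - 11 = 49 - 18 ≡ 5; y = λ·(7 - 5) - 7 ≡ 7. → (5, 7)
3P = (5, 7).
Finally 3P + Q:
(5, 7) + (1, 6). λ = (6 - 7)/(1 - 5) ≡ 12/9 mod 13. 9⁻¹ ≡ 3 (mod 13) since 9·3 = 27 ≡ 1, so λ ≡ 10.
  x = λ² - 5 - 1 = 100 - 6 ≡ 3; y = λ·(5 - 3) - 7 ≡ 0. → (3, 0)

(3, 0)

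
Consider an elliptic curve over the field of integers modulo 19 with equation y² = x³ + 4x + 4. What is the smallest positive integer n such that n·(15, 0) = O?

2P: (15, 0) + (15, 0): same x and y₁ ≡ -y₂, so the sum is O.
2P = O, so the order is 2.

2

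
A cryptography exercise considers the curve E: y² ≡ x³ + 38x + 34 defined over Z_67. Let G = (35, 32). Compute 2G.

(32, 7)

tangent at (35, 32): λ = (3·35² + 38)/(2·32) ≡ 28/64. 64⁻¹ ≡ 22 (mod 67), so λ ≡ 28·22 ≡ 13.
  x = λ² - 35 - 35 = 169 - 70 ≡ 32; y = λ·(35 - 32) - 32 ≡ 7. → (32, 7)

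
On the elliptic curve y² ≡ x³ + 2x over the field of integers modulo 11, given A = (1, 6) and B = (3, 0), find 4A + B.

First 4A:
Repeated addition: build up to 4A.
2A: tangent at (1, 6): λ = (3·1² + 2)/(2·6) ≡ 5/1. 1⁻¹ ≡ 1 (mod 11), so λ ≡ 5·1 ≡ 5.
  x = λ² - 1 - 1 = 25 - 2 ≡ 1; y = λ·(1 - 1) - 6 ≡ 5. → (1, 5)
3A: (1, 5) + (1, 6): same x and y₁ ≡ -y₂, so the sum is 𝒪.
4A: 𝒪 + (1, 6) = (1, 6) (identity).
4A = (1, 6).
Finally 4A + B:
(1, 6) + (3, 0). λ = (0 - 6)/(3 - 1) ≡ 5/2 mod 11. 2⁻¹ ≡ 6 (mod 11), so λ ≡ 8.
  x = λ² - 1 - 3 = 64 - 4 ≡ 5; y = λ·(1 - 5) - 6 ≡ 6. → (5, 6)

(5, 6)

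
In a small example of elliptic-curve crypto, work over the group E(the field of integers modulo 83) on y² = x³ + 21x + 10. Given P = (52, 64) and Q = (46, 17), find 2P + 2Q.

First 2P:
Repeated addition: build up to 2P.
2P: tangent at (52, 64): λ = (3·52² + 21)/(2·64) ≡ 82/45. 45⁻¹ ≡ 24 (mod 83) since 45·24 = 1080 ≡ 1, so λ ≡ 82·24 ≡ 59.
  x = λ² - 52 - 52 = 3481 - 104 ≡ 57; y = λ·(52 - 57) - 64 ≡ 56. → (57, 56)
2P = (57, 56).
Next 2Q:
Repeated addition: build up to 2Q.
2Q: tangent at (46, 17): λ = (3·46² + 21)/(2·17) ≡ 61/34. 34⁻¹ ≡ 22 (mod 83) since 34·22 = 748 ≡ 1, so λ ≡ 61·22 ≡ 14.
  x = λ² - 46 - 46 = 196 - 92 ≡ 21; y = λ·(46 - 21) - 17 ≡ 1. → (21, 1)
2Q = (21, 1).
Finally 2P + 2Q:
(57, 56) + (21, 1). λ = (1 - 56)/(21 - 57) ≡ 28/47 mod 83. 47⁻¹ ≡ 53 (mod 83), so λ ≡ 73.
  x = λ² - 57 - 21 = 5329 - 78 ≡ 22; y = λ·(57 - 22) - 56 ≡ 9. → (22, 9)

(22, 9)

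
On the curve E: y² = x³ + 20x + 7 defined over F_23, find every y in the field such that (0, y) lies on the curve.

x³ + 20x + 7 = 7 ≡ 7 (mod 23).
7 is a non-residue mod 23; no y exists.

none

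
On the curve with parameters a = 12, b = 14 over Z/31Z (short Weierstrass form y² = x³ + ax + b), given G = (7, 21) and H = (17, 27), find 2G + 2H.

(17, 4)

First 2G:
Repeated addition: build up to 2G.
2G: tangent at (7, 21): λ = (3·7² + 12)/(2·21) ≡ 4/11. 11⁻¹ ≡ 17 (mod 31), so λ ≡ 4·17 ≡ 6.
  x = λ² - 7 - 7 = 36 - 14 ≡ 22; y = λ·(7 - 22) - 21 ≡ 13. → (22, 13)
2G = (22, 13).
Next 2H:
Repeated addition: build up to 2H.
2H: tangent at (17, 27): λ = (3·17² + 12)/(2·27) ≡ 11/23. 23⁻¹ ≡ 27 (mod 31) since 23·27 = 621 ≡ 1, so λ ≡ 11·27 ≡ 18.
  x = λ² - 17 - 17 = 324 - 34 ≡ 11; y = λ·(17 - 11) - 27 ≡ 19. → (11, 19)
2H = (11, 19).
Finally 2G + 2H:
(22, 13) + (11, 19). λ = (19 - 13)/(11 - 22) ≡ 6/20 mod 31. 20⁻¹ ≡ 14 (mod 31), so λ ≡ 22.
  x = λ² - 22 - 11 = 484 - 33 ≡ 17; y = λ·(22 - 17) - 13 ≡ 4. → (17, 4)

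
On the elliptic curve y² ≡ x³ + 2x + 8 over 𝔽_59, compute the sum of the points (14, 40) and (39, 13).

(42, 28)

(14, 40) + (39, 13). λ = (13 - 40)/(39 - 14) ≡ 32/25 mod 59. 25⁻¹ ≡ 26 (mod 59) since 25·26 = 650 ≡ 1, so λ ≡ 6.
  x = λ² - 14 - 39 = 36 - 53 ≡ 42; y = λ·(14 - 42) - 40 ≡ 28. → (42, 28)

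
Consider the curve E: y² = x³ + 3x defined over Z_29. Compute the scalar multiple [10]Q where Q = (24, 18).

Double-and-add on 10 = (1010)₂. Start with Q = (24, 18) for the leading 1-bit.
double: tangent at (24, 18): λ = (3·24² + 3)/(2·18) ≡ 20/7. 7⁻¹ ≡ 25 (mod 29), so λ ≡ 20·25 ≡ 7.
  x = λ² - 24 - 24 = 49 - 48 ≡ 1; y = λ·(24 - 1) - 18 ≡ 27. → (1, 27)
double: tangent at (1, 27): λ = (3·1² + 3)/(2·27) ≡ 6/25. 25⁻¹ ≡ 7 (mod 29) since 25·7 = 175 ≡ 1, so λ ≡ 6·7 ≡ 13.
  x = λ² - 1 - 1 = 169 - 2 ≡ 22; y = λ·(1 - 22) - 27 ≡ 19. → (22, 19)
add Q: (22, 19) + (24, 18). λ = (18 - 19)/(24 - 22) ≡ 28/2 mod 29. 2⁻¹ ≡ 15 (mod 29) since 2·15 = 30 ≡ 1, so λ ≡ 14.
  x = λ² - 22 - 24 = 196 - 46 ≡ 5; y = λ·(22 - 5) - 19 ≡ 16. → (5, 16)
double: tangent at (5, 16): λ = (3·5² + 3)/(2·16) ≡ 20/3. 3⁻¹ ≡ 10 (mod 29), so λ ≡ 20·10 ≡ 26.
  x = λ² - 5 - 5 = 676 - 10 ≡ 28; y = λ·(5 - 28) - 16 ≡ 24. → (28, 24)

(28, 24)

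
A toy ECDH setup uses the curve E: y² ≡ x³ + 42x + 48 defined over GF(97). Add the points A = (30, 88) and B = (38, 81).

(4, 59)

(30, 88) + (38, 81). λ = (81 - 88)/(38 - 30) ≡ 90/8 mod 97. 8⁻¹ ≡ 85 (mod 97), so λ ≡ 84.
  x = λ² - 30 - 38 = 7056 - 68 ≡ 4; y = λ·(30 - 4) - 88 ≡ 59. → (4, 59)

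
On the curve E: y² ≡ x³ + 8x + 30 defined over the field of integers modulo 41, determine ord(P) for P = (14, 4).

11

2P: tangent at (14, 4): λ = (3·14² + 8)/(2·4) ≡ 22/8. 8⁻¹ ≡ 36 (mod 41) since 8·36 = 288 ≡ 1, so λ ≡ 22·36 ≡ 13.
  x = λ² - 14 - 14 = 169 - 28 ≡ 18; y = λ·(14 - 18) - 4 ≡ 26. → (18, 26)
3P: (18, 26) + (14, 4). λ = (4 - 26)/(14 - 18) ≡ 19/37 mod 41. 37⁻¹ ≡ 10 (mod 41), so λ ≡ 26.
  x = λ² - 18 - 14 = 676 - 32 ≡ 29; y = λ·(18 - 29) - 26 ≡ 16. → (29, 16)
4P: (29, 16) + (14, 4). λ = (4 - 16)/(14 - 29) ≡ 29/26 mod 41. 26⁻¹ ≡ 30 (mod 41) since 26·30 = 780 ≡ 1, so λ ≡ 9.
  x = λ² - 29 - 14 = 81 - 43 ≡ 38; y = λ·(29 - 38) - 16 ≡ 26. → (38, 26)
5P: (38, 26) + (14, 4). λ = (4 - 26)/(14 - 38) ≡ 19/17 mod 41. 17⁻¹ ≡ 29 (mod 41), so λ ≡ 18.
  x = λ² - 38 - 14 = 324 - 52 ≡ 26; y = λ·(38 - 26) - 26 ≡ 26. → (26, 26)
6P: (26, 26) + (14, 4). λ = (4 - 26)/(14 - 26) ≡ 19/29 mod 41. 29⁻¹ ≡ 17 (mod 41), so λ ≡ 36.
  x = λ² - 26 - 14 = 1296 - 40 ≡ 26; y = λ·(26 - 26) - 26 ≡ 15. → (26, 15)
7P: (26, 15) + (14, 4). λ = (4 - 15)/(14 - 26) ≡ 30/29 mod 41. 29⁻¹ ≡ 17 (mod 41), so λ ≡ 18.
  x = λ² - 26 - 14 = 324 - 40 ≡ 38; y = λ·(26 - 38) - 15 ≡ 15. → (38, 15)
8P: (38, 15) + (14, 4). λ = (4 - 15)/(14 - 38) ≡ 30/17 mod 41. 17⁻¹ ≡ 29 (mod 41), so λ ≡ 9.
  x = λ² - 38 - 14 = 81 - 52 ≡ 29; y = λ·(38 - 29) - 15 ≡ 25. → (29, 25)
9P: (29, 25) + (14, 4). λ = (4 - 25)/(14 - 29) ≡ 20/26 mod 41. 26⁻¹ ≡ 30 (mod 41) since 26·30 = 780 ≡ 1, so λ ≡ 26.
  x = λ² - 29 - 14 = 676 - 43 ≡ 18; y = λ·(29 - 18) - 25 ≡ 15. → (18, 15)
10P: (18, 15) + (14, 4). λ = (4 - 15)/(14 - 18) ≡ 30/37 mod 41. 37⁻¹ ≡ 10 (mod 41), so λ ≡ 13.
  x = λ² - 18 - 14 = 169 - 32 ≡ 14; y = λ·(18 - 14) - 15 ≡ 37. → (14, 37)
11P: (14, 37) + (14, 4): same x and y₁ ≡ -y₂, so the sum is O.
11P = O, so the order is 11.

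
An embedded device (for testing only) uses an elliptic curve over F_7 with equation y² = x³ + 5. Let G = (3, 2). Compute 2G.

(5, 2)

tangent at (3, 2): λ = (3·3² + 0)/(2·2) ≡ 6/4. 4⁻¹ ≡ 2 (mod 7) since 4·2 = 8 ≡ 1, so λ ≡ 6·2 ≡ 5.
  x = λ² - 3 - 3 = 25 - 6 ≡ 5; y = λ·(3 - 5) - 2 ≡ 2. → (5, 2)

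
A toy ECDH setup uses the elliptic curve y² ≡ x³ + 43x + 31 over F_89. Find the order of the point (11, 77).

2P: tangent at (11, 77): λ = (3·11² + 43)/(2·77) ≡ 50/65. 65⁻¹ ≡ 63 (mod 89) since 65·63 = 4095 ≡ 1, so λ ≡ 50·63 ≡ 35.
  x = λ² - 11 - 11 = 1225 - 22 ≡ 46; y = λ·(11 - 46) - 77 ≡ 33. → (46, 33)
3P: (46, 33) + (11, 77). λ = (77 - 33)/(11 - 46) ≡ 44/54 mod 89. 54⁻¹ ≡ 61 (mod 89), so λ ≡ 14.
  x = λ² - 46 - 11 = 196 - 57 ≡ 50; y = λ·(46 - 50) - 33 ≡ 0. → (50, 0)
4P: (50, 0) + (11, 77). λ = (77 - 0)/(11 - 50) ≡ 77/50 mod 89. 50⁻¹ ≡ 73 (mod 89) since 50·73 = 3650 ≡ 1, so λ ≡ 14.
  x = λ² - 50 - 11 = 196 - 61 ≡ 46; y = λ·(50 - 46) - 0 ≡ 56. → (46, 56)
5P: (46, 56) + (11, 77). λ = (77 - 56)/(11 - 46) ≡ 21/54 mod 89. 54⁻¹ ≡ 61 (mod 89) since 54·61 = 3294 ≡ 1, so λ ≡ 35.
  x = λ² - 46 - 11 = 1225 - 57 ≡ 11; y = λ·(46 - 11) - 56 ≡ 12. → (11, 12)
6P: (11, 12) + (11, 77): same x and y₁ ≡ -y₂, so the sum is ∞.
6P = ∞, so the order is 6.

6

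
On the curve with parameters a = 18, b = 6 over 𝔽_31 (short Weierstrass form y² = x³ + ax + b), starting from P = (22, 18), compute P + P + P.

(1, 5)

Repeated addition: build up to 3P.
2P: tangent at (22, 18): λ = (3·22² + 18)/(2·18) ≡ 13/5. 5⁻¹ ≡ 25 (mod 31), so λ ≡ 13·25 ≡ 15.
  x = λ² - 22 - 22 = 225 - 44 ≡ 26; y = λ·(22 - 26) - 18 ≡ 15. → (26, 15)
3P: (26, 15) + (22, 18). λ = (18 - 15)/(22 - 26) ≡ 3/27 mod 31. 27⁻¹ ≡ 23 (mod 31) since 27·23 = 621 ≡ 1, so λ ≡ 7.
  x = λ² - 26 - 22 = 49 - 48 ≡ 1; y = λ·(26 - 1) - 15 ≡ 5. → (1, 5)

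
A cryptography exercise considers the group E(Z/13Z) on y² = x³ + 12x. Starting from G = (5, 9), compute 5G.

(5, 9)

Double-and-add on 5 = (101)₂. Start with G = (5, 9) for the leading 1-bit.
double: tangent at (5, 9): λ = (3·5² + 12)/(2·9) ≡ 9/5. 5⁻¹ ≡ 8 (mod 13) since 5·8 = 40 ≡ 1, so λ ≡ 9·8 ≡ 7.
  x = λ² - 5 - 5 = 49 - 10 ≡ 0; y = λ·(5 - 0) - 9 ≡ 0. → (0, 0)
double: (0, 0) + (0, 0): same x and y₁ ≡ -y₂, so the sum is ∞.
add G: ∞ + (5, 9) = (5, 9) (identity).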